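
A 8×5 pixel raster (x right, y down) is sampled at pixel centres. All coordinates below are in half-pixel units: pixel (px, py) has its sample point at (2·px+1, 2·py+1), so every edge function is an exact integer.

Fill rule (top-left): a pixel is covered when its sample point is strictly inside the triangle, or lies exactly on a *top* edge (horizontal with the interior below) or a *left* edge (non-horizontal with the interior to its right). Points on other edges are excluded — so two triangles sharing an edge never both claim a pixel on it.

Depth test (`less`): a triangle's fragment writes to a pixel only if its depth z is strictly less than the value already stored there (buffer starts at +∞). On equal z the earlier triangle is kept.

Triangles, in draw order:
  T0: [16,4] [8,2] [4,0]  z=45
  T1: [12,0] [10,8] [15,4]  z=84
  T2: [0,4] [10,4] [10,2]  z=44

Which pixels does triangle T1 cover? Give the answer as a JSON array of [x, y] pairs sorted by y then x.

T0:
  2·area = 8
  edge (16, 4)→(8, 2): d=(-8,-2) top-left  bias=+0
  edge (8, 2)→(4, 0): d=(-4,-2) top-left  bias=+0
  edge (4, 0)→(16, 4): d=(12,4) right/bottom  bias=-1
    (3,0)@(7, 1): e=[6,2,0] → .  [on edge]
    (6,1)@(13, 3): e=[2,6,0] → .  [on edge]
  covered (0 px):
    . . . . . . . .
    . . . . . . . .
    . . . . . . . .
    . . . . . . . .
    . . . . . . . .
T1:
  2·area = 32  (B↔C swapped to make it positive)
  edge (12, 0)→(15, 4): d=(3,4) right/bottom  bias=-1
  edge (15, 4)→(10, 8): d=(-5,4) right/bottom  bias=-1
  edge (10, 8)→(12, 0): d=(2,-8) top-left  bias=+0
    (6,1)@(13, 3): e=[5,13,14] → X
    (7,1)@(15, 3): e=[-3,5,30] → .
    (5,2)@(11, 5): e=[19,11,2] → X
    (7,2)@(15, 5): e=[3,-5,34] → .
    (5,3)@(11, 7): e=[25,1,6] → X
    (6,3)@(13, 7): e=[17,-7,22] → .
    (5,4)@(11, 9): e=[31,-9,10] → .
  covered (4 px):
    . . . . . . . .
    . . . . . . X .
    . . . . . X X .
    . . . . . X . .
    . . . . . . . .
T2:
  2·area = 20  (B↔C swapped to make it positive)
  edge (0, 4)→(10, 2): d=(10,-2) top-left  bias=+0
  edge (10, 2)→(10, 4): d=(0,2) right/bottom  bias=-1
  edge (10, 4)→(0, 4): d=(-10,0) right/bottom  bias=-1
    (7,0)@(15, 1): e=[0,-10,30] → .  [on edge]
    (2,1)@(5, 3): e=[0,10,10] → X  [on edge]
    (3,1)@(7, 3): e=[4,6,10] → X
    (4,1)@(9, 3): e=[8,2,10] → X
    (5,1)@(11, 3): e=[12,-2,10] → .
    (2,2)@(5, 5): e=[20,10,-10] → .
    (3,2)@(7, 5): e=[24,6,-10] → .
    (4,2)@(9, 5): e=[28,2,-10] → .
  covered (3 px):
    . . . . . . . .
    . . X X X . . .
    . . . . . . . .
    . . . . . . . .
    . . . . . . . .

Final: [[6,1],[5,2],[6,2],[5,3]]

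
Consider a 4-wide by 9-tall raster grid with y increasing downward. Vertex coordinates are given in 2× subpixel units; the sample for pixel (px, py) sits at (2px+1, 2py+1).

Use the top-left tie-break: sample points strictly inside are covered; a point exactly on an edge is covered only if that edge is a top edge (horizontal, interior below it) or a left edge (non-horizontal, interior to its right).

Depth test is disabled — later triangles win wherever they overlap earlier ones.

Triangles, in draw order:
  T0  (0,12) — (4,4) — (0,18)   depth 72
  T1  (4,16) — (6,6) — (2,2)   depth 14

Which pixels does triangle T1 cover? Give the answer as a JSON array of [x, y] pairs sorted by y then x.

T0:
  2·area = 24
  edge (0, 12)→(4, 4): d=(4,-8) top-left  bias=+0
  edge (4, 4)→(0, 18): d=(-4,14) right/bottom  bias=-1
  edge (0, 18)→(0, 12): d=(0,-6) top-left  bias=+0
    (1,3)@(3, 7): e=[4,2,18] → #
    (2,3)@(5, 7): e=[20,-26,30] → ·
    (1,4)@(3, 9): e=[12,-6,18] → ·
    (0,5)@(1, 11): e=[4,14,6] → #
    (1,5)@(3, 11): e=[20,-14,18] → ·
    (0,6)@(1, 13): e=[12,6,6] → #
    (1,6)@(3, 13): e=[28,-22,18] → ·
    (0,7)@(1, 15): e=[20,-2,6] → ·
  covered (3 px):
    · · · ·
    · · · ·
    · · · ·
    · # · ·
    · · · ·
    # · · ·
    # · · ·
    · · · ·
    · · · ·
T1:
  2·area = 48  (B↔C swapped to make it positive)
  edge (4, 16)→(2, 2): d=(-2,-14) top-left  bias=+0
  edge (2, 2)→(6, 6): d=(4,4) right/bottom  bias=-1
  edge (6, 6)→(4, 16): d=(-2,10) right/bottom  bias=-1
    (0,0)@(1, 1): e=[-12,0,60] → ·  [on edge]
    (3,0)@(7, 1): e=[72,-24,0] → ·  [on edge]
    (1,1)@(3, 3): e=[12,0,36] → ·  [on edge]
    (1,2)@(3, 5): e=[8,8,32] → #
    (2,2)@(5, 5): e=[36,0,12] → ·  [on edge]
    (1,3)@(3, 7): e=[4,16,28] → #
    (2,3)@(5, 7): e=[32,8,8] → #
    (3,3)@(7, 7): e=[60,0,-12] → ·  [on edge]
    (1,4)@(3, 9): e=[0,24,24] → #  [on edge]
    (3,4)@(7, 9): e=[56,8,-16] → ·
    (1,5)@(3, 11): e=[-4,32,20] → ·
    (2,5)@(5, 11): e=[24,24,0] → ·  [on edge]
  covered (5 px):
    · · · ·
    · · · ·
    · # · ·
    · # # ·
    · # # ·
    · · · ·
    · · · ·
    · · · ·
    · · · ·

Result: [[1,2],[1,3],[2,3],[1,4],[2,4]]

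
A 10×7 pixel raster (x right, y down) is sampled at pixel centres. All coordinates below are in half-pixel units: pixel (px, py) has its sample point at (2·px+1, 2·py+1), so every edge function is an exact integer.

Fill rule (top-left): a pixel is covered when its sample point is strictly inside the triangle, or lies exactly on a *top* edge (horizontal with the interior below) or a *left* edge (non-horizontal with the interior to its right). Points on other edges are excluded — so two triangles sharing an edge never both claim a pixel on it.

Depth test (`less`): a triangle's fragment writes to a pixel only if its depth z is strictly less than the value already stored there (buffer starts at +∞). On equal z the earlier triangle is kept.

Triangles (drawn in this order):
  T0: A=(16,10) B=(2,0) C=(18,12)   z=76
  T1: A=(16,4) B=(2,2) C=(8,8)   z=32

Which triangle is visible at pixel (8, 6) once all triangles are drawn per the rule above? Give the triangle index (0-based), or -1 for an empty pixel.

T0:
  2·area = 8  (B↔C swapped to make it positive)
  edge (16, 10)→(18, 12): d=(2,2) right/bottom  bias=-1
  edge (18, 12)→(2, 0): d=(-16,-12) top-left  bias=+0
  edge (2, 0)→(16, 10): d=(14,10) right/bottom  bias=-1
    (3,0)@(7, 1): e=[0,44,-36] → .  [on edge]
    (4,1)@(9, 3): e=[0,36,-28] → .  [on edge]
    (4,2)@(9, 5): e=[4,4,0] → .  [on edge]
    (5,2)@(11, 5): e=[0,28,-20] → .  [on edge]
    (6,3)@(13, 7): e=[0,20,-12] → .  [on edge]
    (7,4)@(15, 9): e=[0,12,-4] → .  [on edge]
    (8,5)@(17, 11): e=[0,4,4] → .  [on edge]
    (9,6)@(19, 13): e=[0,-4,12] → .  [on edge]
  covered (0 px):
    . . . . . . . . . .
    . . . . . . . . . .
    . . . . . . . . . .
    . . . . . . . . . .
    . . . . . . . . . .
    . . . . . . . . . .
    . . . . . . . . . .
T1:
  2·area = 72  (B↔C swapped to make it positive)
  edge (16, 4)→(8, 8): d=(-8,4) right/bottom  bias=-1
  edge (8, 8)→(2, 2): d=(-6,-6) top-left  bias=+0
  edge (2, 2)→(16, 4): d=(14,2) right/bottom  bias=-1
    (0,0)@(1, 1): e=[84,0,-12] → .  [on edge]
    (1,1)@(3, 3): e=[60,0,12] → X  [on edge]
    (2,1)@(5, 3): e=[52,12,8] → X
    (3,1)@(7, 3): e=[44,24,4] → X
    (4,1)@(9, 3): e=[36,36,0] → .  [on edge]
    (1,2)@(3, 5): e=[44,-12,40] → .
    (2,2)@(5, 5): e=[36,0,36] → X  [on edge]
    (4,2)@(9, 5): e=[20,24,28] → X
    (5,2)@(11, 5): e=[12,36,24] → X
    (6,2)@(13, 5): e=[4,48,20] → X
    (7,2)@(15, 5): e=[-4,60,16] → .
    (2,3)@(5, 7): e=[20,-12,64] → .
    (3,3)@(7, 7): e=[12,0,60] → X  [on edge]
    (4,4)@(9, 9): e=[-12,0,84] → .  [on edge]
    (5,5)@(11, 11): e=[-36,0,108] → .  [on edge]
    (6,6)@(13, 13): e=[-60,0,132] → .  [on edge]
  covered (10 px):
    . . . . . . . . . .
    . X X X . . . . . .
    . . X X X X X . . .
    . . . X X . . . . .
    . . . . . . . . . .
    . . . . . . . . . .
    . . . . . . . . . .

Z-buffer (winner per pixel, '.' = empty):
  . . . . . . . . . .
  . 1 1 1 . . . . . .
  . . 1 1 1 1 1 . . .
  . . . 1 1 . . . . .
  . . . . . . . . . .
  . . . . . . . . . .
  . . . . . . . . . .

Answer: -1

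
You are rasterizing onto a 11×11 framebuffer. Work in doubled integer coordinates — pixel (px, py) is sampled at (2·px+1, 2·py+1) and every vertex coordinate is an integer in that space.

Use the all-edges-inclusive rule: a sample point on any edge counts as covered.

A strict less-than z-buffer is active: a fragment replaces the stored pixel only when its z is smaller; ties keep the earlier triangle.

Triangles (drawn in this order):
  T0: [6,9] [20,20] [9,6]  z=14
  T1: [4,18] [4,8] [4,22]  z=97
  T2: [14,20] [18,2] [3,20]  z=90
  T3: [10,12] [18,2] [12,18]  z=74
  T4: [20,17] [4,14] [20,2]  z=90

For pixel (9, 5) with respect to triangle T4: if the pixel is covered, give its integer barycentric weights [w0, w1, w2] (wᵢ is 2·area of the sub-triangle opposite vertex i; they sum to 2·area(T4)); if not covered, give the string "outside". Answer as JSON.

T0:
  2·area = 75  (B↔C swapped to make it positive)
  edge (6, 9)→(9, 6): d=(3,-3) inclusive
  edge (9, 6)→(20, 20): d=(11,14) inclusive
  edge (20, 20)→(6, 9): d=(-14,-11) inclusive
    (4,3)@(9, 7): e=[3,11,61] → █
    (5,3)@(11, 7): e=[9,-17,83] → ·
    (3,4)@(7, 9): e=[3,61,11] → █
    (5,4)@(11, 9): e=[15,5,55] → █
    (6,4)@(13, 9): e=[21,-23,77] → ·
    (3,5)@(7, 11): e=[9,83,-17] → ·
    (4,5)@(9, 11): e=[15,55,5] → █
    (6,5)@(13, 11): e=[27,-1,49] → ·
    (4,6)@(9, 13): e=[21,77,-23] → ·
    (5,6)@(11, 13): e=[27,49,-1] → ·
    (6,6)@(13, 13): e=[33,21,21] → █
    (7,6)@(15, 13): e=[39,-7,43] → ·
  covered (10 px):
    · · · · · · · · · · ·
    · · · · · · · · · · ·
    · · · · · · · · · · ·
    · · · · █ · · · · · ·
    · · · █ █ █ · · · · ·
    · · · · █ █ · · · · ·
    · · · · · · █ · · · ·
    · · · · · · · █ · · ·
    · · · · · · · · █ · ·
    · · · · · · · · · █ ·
    · · · · · · · · · · ·
T1:
  degenerate (2·area = 0) — covers nothing
T2:
  2·area = 198  (B↔C swapped to make it positive)
  edge (14, 20)→(3, 20): d=(-11,0) inclusive
  edge (3, 20)→(18, 2): d=(15,-18) inclusive
  edge (18, 2)→(14, 20): d=(-4,18) inclusive
    (8,2)@(17, 5): e=[165,27,6] → █
    (9,2)@(19, 5): e=[165,63,-30] → ·
    (7,3)@(15, 7): e=[143,21,34] → █
    (8,3)@(17, 7): e=[143,57,-2] → ·
    (6,4)@(13, 9): e=[121,15,62] → █
    (8,4)@(17, 9): e=[121,87,-10] → ·
    (5,5)@(11, 11): e=[99,9,90] → █
    (8,5)@(17, 11): e=[99,117,-18] → ·
    (4,6)@(9, 13): e=[77,3,118] → █
    (8,6)@(17, 13): e=[77,147,-26] → ·
    (4,7)@(9, 15): e=[55,33,110] → █
    (8,7)@(17, 15): e=[55,177,-34] → ·
  covered (24 px):
    · · · · · · · · · · ·
    · · · · · · · · · · ·
    · · · · · · · · █ · ·
    · · · · · · · █ · · ·
    · · · · · · █ █ · · ·
    · · · · · █ █ █ · · ·
    · · · · █ █ █ █ · · ·
    · · · · █ █ █ █ · · ·
    · · · █ █ █ █ · · · ·
    · · █ █ █ █ █ · · · ·
    · · · · · · · · · · ·
T3:
  2·area = 68
  edge (10, 12)→(18, 2): d=(8,-10) inclusive
  edge (18, 2)→(12, 18): d=(-6,16) inclusive
  edge (12, 18)→(10, 12): d=(-2,-6) inclusive
    (3,1)@(7, 3): e=[-102,170,0] → ·  [on edge]
    (7,3)@(15, 7): e=[10,18,40] → █
    (8,3)@(17, 7): e=[30,-14,52] → ·
    (4,4)@(9, 9): e=[-34,102,0] → ·  [on edge]
    (6,4)@(13, 9): e=[6,38,24] → █
    (8,4)@(17, 9): e=[46,-26,48] → ·
    (5,5)@(11, 11): e=[2,58,8] → █
    (7,5)@(15, 11): e=[42,-6,32] → ·
    (5,6)@(11, 13): e=[18,46,4] → █
    (7,6)@(15, 13): e=[58,-18,28] → ·
    (5,7)@(11, 15): e=[34,34,0] → █  [on edge]
    (7,7)@(15, 15): e=[74,-30,24] → ·
    (6,10)@(13, 21): e=[102,-34,0] → ·  [on edge]
  covered (9 px):
    · · · · · · · · · · ·
    · · · · · · · · · · ·
    · · · · · · · · · · ·
    · · · · · · · █ · · ·
    · · · · · · █ █ · · ·
    · · · · · █ █ · · · ·
    · · · · · █ █ · · · ·
    · · · · · █ █ · · · ·
    · · · · · · · · · · ·
    · · · · · · · · · · ·
    · · · · · · · · · · ·
T4:
  2·area = 240
  edge (20, 17)→(4, 14): d=(-16,-3) inclusive
  edge (4, 14)→(20, 2): d=(16,-12) inclusive
  edge (20, 2)→(20, 17): d=(0,15) inclusive
    (9,1)@(19, 3): e=[221,4,15] → █
    (10,1)@(21, 3): e=[227,28,-15] → ·
    (8,2)@(17, 5): e=[183,12,45] → █
    (10,2)@(21, 5): e=[195,60,-15] → ·
    (7,3)@(15, 7): e=[145,20,75] → █
    (10,3)@(21, 7): e=[163,92,-15] → ·
    (5,4)@(11, 9): e=[101,4,135] → █
    (6,4)@(13, 9): e=[107,28,105] → █
    (10,4)@(21, 9): e=[131,124,-15] → ·
    (4,5)@(9, 11): e=[63,12,165] → █
    (10,5)@(21, 11): e=[99,156,-15] → ·
    (3,6)@(7, 13): e=[25,20,195] → █
  covered (29 px):
    · · · · · · · · · · ·
    · · · · · · · · · █ ·
    · · · · · · · · █ █ ·
    · · · · · · · █ █ █ ·
    · · · · · █ █ █ █ █ ·
    · · · · █ █ █ █ █ █ ·
    · · · █ █ █ █ █ █ █ ·
    · · · · · █ █ █ █ █ ·
    · · · · · · · · · · ·
    · · · · · · · · · · ·
    · · · · · · · · · · ·

Result: [132,15,93]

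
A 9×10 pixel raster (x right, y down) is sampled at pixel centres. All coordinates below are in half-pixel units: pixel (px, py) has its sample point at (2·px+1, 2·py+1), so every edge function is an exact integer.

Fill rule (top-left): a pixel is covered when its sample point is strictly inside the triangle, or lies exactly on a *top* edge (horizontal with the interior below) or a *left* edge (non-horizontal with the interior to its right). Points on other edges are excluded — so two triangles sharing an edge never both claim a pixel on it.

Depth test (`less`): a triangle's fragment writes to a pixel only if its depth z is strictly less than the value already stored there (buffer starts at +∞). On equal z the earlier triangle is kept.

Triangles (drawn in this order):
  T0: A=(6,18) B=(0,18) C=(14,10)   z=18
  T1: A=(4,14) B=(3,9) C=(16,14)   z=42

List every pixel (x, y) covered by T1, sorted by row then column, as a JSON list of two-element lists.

T0:
  2·area = 48
  edge (6, 18)→(0, 18): d=(-6,0) right/bottom  bias=-1
  edge (0, 18)→(14, 10): d=(14,-8) top-left  bias=+0
  edge (14, 10)→(6, 18): d=(-8,8) right/bottom  bias=-1
    (8,3)@(17, 7): e=[66,-18,0] → ·  [on edge]
    (7,4)@(15, 9): e=[54,-6,0] → ·  [on edge]
    (6,5)@(13, 11): e=[42,6,0] → ·  [on edge]
    (4,6)@(9, 13): e=[30,2,16] → █
    (5,6)@(11, 13): e=[30,18,0] → ·  [on edge]
    (3,7)@(7, 15): e=[18,14,16] → █
    (4,7)@(9, 15): e=[18,30,0] → ·  [on edge]
    (1,8)@(3, 17): e=[6,10,32] → █
    (2,8)@(5, 17): e=[6,26,16] → █
    (3,8)@(7, 17): e=[6,42,0] → ·  [on edge]
    (1,9)@(3, 19): e=[-6,38,16] → ·
    (2,9)@(5, 19): e=[-6,54,0] → ·  [on edge]
  covered (4 px):
    · · · · · · · · ·
    · · · · · · · · ·
    · · · · · · · · ·
    · · · · · · · · ·
    · · · · · · · · ·
    · · · · · · · · ·
    · · · · █ · · · ·
    · · · █ · · · · ·
    · █ █ · · · · · ·
    · · · · · · · · ·
T1:
  2·area = 60
  edge (4, 14)→(3, 9): d=(-1,-5) top-left  bias=+0
  edge (3, 9)→(16, 14): d=(13,5) right/bottom  bias=-1
  edge (16, 14)→(4, 14): d=(-12,0) right/bottom  bias=-1
    (1,4)@(3, 9): e=[0,0,60] → ·  [on edge]
    (2,5)@(5, 11): e=[8,16,36] → █
    (3,5)@(7, 11): e=[18,6,36] → █
    (4,5)@(9, 11): e=[28,-4,36] → ·
    (2,6)@(5, 13): e=[6,42,12] → █
    (4,6)@(9, 13): e=[26,22,12] → █
    (5,6)@(11, 13): e=[36,12,12] → █
    (6,6)@(13, 13): e=[46,2,12] → █
    (7,6)@(15, 13): e=[56,-8,12] → ·
    (2,7)@(5, 15): e=[4,68,-12] → ·
    (3,7)@(7, 15): e=[14,58,-12] → ·
    (4,7)@(9, 15): e=[24,48,-12] → ·
    (2,9)@(5, 19): e=[0,120,-60] → ·  [on edge]
  covered (7 px):
    · · · · · · · · ·
    · · · · · · · · ·
    · · · · · · · · ·
    · · · · · · · · ·
    · · · · · · · · ·
    · · █ █ · · · · ·
    · · █ █ █ █ █ · ·
    · · · · · · · · ·
    · · · · · · · · ·
    · · · · · · · · ·

Final: [[2,5],[3,5],[2,6],[3,6],[4,6],[5,6],[6,6]]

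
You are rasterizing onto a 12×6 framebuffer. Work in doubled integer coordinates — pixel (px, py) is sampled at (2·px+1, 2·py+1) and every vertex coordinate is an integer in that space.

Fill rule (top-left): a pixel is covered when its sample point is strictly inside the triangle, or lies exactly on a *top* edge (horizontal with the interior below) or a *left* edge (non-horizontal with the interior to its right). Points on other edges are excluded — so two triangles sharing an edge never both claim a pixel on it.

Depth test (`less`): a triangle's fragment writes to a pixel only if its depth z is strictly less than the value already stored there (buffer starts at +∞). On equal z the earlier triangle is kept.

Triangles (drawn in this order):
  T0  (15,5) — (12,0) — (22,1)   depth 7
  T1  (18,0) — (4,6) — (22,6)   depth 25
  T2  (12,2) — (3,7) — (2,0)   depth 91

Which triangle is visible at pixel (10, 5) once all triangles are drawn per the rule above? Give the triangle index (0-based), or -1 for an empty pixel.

T0:
  2·area = 47
  edge (15, 5)→(12, 0): d=(-3,-5) top-left  bias=+0
  edge (12, 0)→(22, 1): d=(10,1) right/bottom  bias=-1
  edge (22, 1)→(15, 5): d=(-7,4) right/bottom  bias=-1
    (6,0)@(13, 1): e=[2,9,36] → █
    (7,0)@(15, 1): e=[12,7,28] → █
    (8,0)@(17, 1): e=[22,5,20] → █
    (9,0)@(19, 1): e=[32,3,12] → █
    (10,0)@(21, 1): e=[42,1,4] → █
    (11,0)@(23, 1): e=[52,-1,-4] → ·
    (6,1)@(13, 3): e=[-4,29,22] → ·
    (7,1)@(15, 3): e=[6,27,14] → █
    (9,1)@(19, 3): e=[26,23,-2] → ·
    (10,1)@(21, 3): e=[36,21,-10] → ·
    (7,2)@(15, 5): e=[0,47,0] → ·  [on edge]
    (8,2)@(17, 5): e=[10,45,-8] → ·
  covered (7 px):
    · · · · · · █ █ █ █ █ ·
    · · · · · · · █ █ · · ·
    · · · · · · · · · · · ·
    · · · · · · · · · · · ·
    · · · · · · · · · · · ·
    · · · · · · · · · · · ·
T1:
  2·area = 108  (B↔C swapped to make it positive)
  edge (18, 0)→(22, 6): d=(4,6) right/bottom  bias=-1
  edge (22, 6)→(4, 6): d=(-18,0) right/bottom  bias=-1
  edge (4, 6)→(18, 0): d=(14,-6) top-left  bias=+0
    (8,0)@(17, 1): e=[10,90,8] → █
    (9,0)@(19, 1): e=[-2,90,20] → ·
    (5,1)@(11, 3): e=[54,54,0] → █  [on edge]
    (6,1)@(13, 3): e=[42,54,12] → █
    (7,1)@(15, 3): e=[30,54,24] → █
    (9,1)@(19, 3): e=[6,54,48] → █
    (10,1)@(21, 3): e=[-6,54,60] → ·
    (3,2)@(7, 5): e=[86,18,4] → █
    (4,2)@(9, 5): e=[74,18,16] → █
    (10,2)@(21, 5): e=[2,18,88] → █
    (11,2)@(23, 5): e=[-10,18,100] → ·
    (3,3)@(7, 7): e=[94,-18,32] → ·
  covered (14 px):
    · · · · · · · · █ · · ·
    · · · · · █ █ █ █ █ · ·
    · · · █ █ █ █ █ █ █ █ ·
    · · · · · · · · · · · ·
    · · · · · · · · · · · ·
    · · · · · · · · · · · ·
T2:
  2·area = 68
  edge (12, 2)→(3, 7): d=(-9,5) right/bottom  bias=-1
  edge (3, 7)→(2, 0): d=(-1,-7) top-left  bias=+0
  edge (2, 0)→(12, 2): d=(10,2) right/bottom  bias=-1
    (1,0)@(3, 1): e=[54,6,8] → █
    (2,0)@(5, 1): e=[44,20,4] → █
    (3,0)@(7, 1): e=[34,34,0] → ·  [on edge]
    (1,1)@(3, 3): e=[36,4,28] → █
    (3,1)@(7, 3): e=[16,32,20] → █
    (4,1)@(9, 3): e=[6,46,16] → █
    (5,1)@(11, 3): e=[-4,60,12] → ·
    (8,1)@(17, 3): e=[-34,102,0] → ·  [on edge]
    (1,2)@(3, 5): e=[18,2,48] → █
    (3,2)@(7, 5): e=[-2,30,40] → ·
    (4,2)@(9, 5): e=[-12,44,36] → ·
    (1,3)@(3, 7): e=[0,0,68] → ·  [on edge]
  covered (8 px):
    · █ █ · · · · · · · · ·
    · █ █ █ █ · · · · · · ·
    · █ █ · · · · · · · · ·
    · · · · · · · · · · · ·
    · · · · · · · · · · · ·
    · · · · · · · · · · · ·

Z-buffer (winner per pixel, '.' = empty):
  . 2 2 . . . 0 0 0 0 0 .
  . 2 2 2 2 1 1 0 0 1 . .
  . 2 2 1 1 1 1 1 1 1 1 .
  . . . . . . . . . . . .
  . . . . . . . . . . . .
  . . . . . . . . . . . .

Answer: -1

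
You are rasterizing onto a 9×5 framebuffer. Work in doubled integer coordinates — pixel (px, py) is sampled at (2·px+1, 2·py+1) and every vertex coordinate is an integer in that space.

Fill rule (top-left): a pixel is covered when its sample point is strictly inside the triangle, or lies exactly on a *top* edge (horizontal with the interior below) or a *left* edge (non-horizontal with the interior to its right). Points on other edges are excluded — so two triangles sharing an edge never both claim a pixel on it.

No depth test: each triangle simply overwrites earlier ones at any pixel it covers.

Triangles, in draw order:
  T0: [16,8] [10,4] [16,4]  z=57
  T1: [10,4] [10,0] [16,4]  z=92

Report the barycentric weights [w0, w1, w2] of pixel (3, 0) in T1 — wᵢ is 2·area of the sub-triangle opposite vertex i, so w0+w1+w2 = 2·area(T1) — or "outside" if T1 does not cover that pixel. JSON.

T0:
  2·area = 24
  edge (16, 8)→(10, 4): d=(-6,-4) top-left  bias=+0
  edge (10, 4)→(16, 4): d=(6,0) top-left  bias=+0
  edge (16, 4)→(16, 8): d=(0,4) right/bottom  bias=-1
    (6,2)@(13, 5): e=[6,6,12] → #
    (7,2)@(15, 5): e=[14,6,4] → #
    (8,2)@(17, 5): e=[22,6,-4] → ·
    (6,3)@(13, 7): e=[-6,18,12] → ·
    (7,3)@(15, 7): e=[2,18,4] → #
    (8,3)@(17, 7): e=[10,18,-4] → ·
    (7,4)@(15, 9): e=[-10,30,4] → ·
  covered (3 px):
    · · · · · · · · ·
    · · · · · · · · ·
    · · · · · · # # ·
    · · · · · · · # ·
    · · · · · · · · ·
T1:
  2·area = 24
  edge (10, 4)→(10, 0): d=(0,-4) top-left  bias=+0
  edge (10, 0)→(16, 4): d=(6,4) right/bottom  bias=-1
  edge (16, 4)→(10, 4): d=(-6,0) right/bottom  bias=-1
    (5,0)@(11, 1): e=[4,2,18] → #
    (6,0)@(13, 1): e=[12,-6,18] → ·
    (5,1)@(11, 3): e=[4,14,6] → #
    (6,1)@(13, 3): e=[12,6,6] → #
    (7,1)@(15, 3): e=[20,-2,6] → ·
    (5,2)@(11, 5): e=[4,26,-6] → ·
    (6,2)@(13, 5): e=[12,18,-6] → ·
  covered (3 px):
    · · · · · # · · ·
    · · · · · # # · ·
    · · · · · · · · ·
    · · · · · · · · ·
    · · · · · · · · ·

Result: "outside"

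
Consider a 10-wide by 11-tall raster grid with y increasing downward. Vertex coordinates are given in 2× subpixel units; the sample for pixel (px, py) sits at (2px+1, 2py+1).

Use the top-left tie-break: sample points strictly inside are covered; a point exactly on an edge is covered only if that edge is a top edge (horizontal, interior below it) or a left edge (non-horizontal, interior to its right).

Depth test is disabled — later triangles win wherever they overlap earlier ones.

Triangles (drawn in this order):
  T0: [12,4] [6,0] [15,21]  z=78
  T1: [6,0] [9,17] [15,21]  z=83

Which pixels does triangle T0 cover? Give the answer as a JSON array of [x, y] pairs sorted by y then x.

T0:
  2·area = 90  (B↔C swapped to make it positive)
  edge (12, 4)→(15, 21): d=(3,17) right/bottom  bias=-1
  edge (15, 21)→(6, 0): d=(-9,-21) top-left  bias=+0
  edge (6, 0)→(12, 4): d=(6,4) right/bottom  bias=-1
    (3,0)@(7, 1): e=[76,12,2] → #
    (4,0)@(9, 1): e=[42,54,-6] → ·
    (3,1)@(7, 3): e=[82,-6,14] → ·
    (4,1)@(9, 3): e=[48,36,6] → #
    (5,1)@(11, 3): e=[14,78,-2] → ·
    (4,2)@(9, 5): e=[54,18,18] → #
    (5,2)@(11, 5): e=[20,60,10] → #
    (6,2)@(13, 5): e=[-14,102,2] → ·
    (4,3)@(9, 7): e=[60,0,30] → #  [on edge]
    (6,3)@(13, 7): e=[-8,84,14] → ·
    (4,4)@(9, 9): e=[66,-18,42] → ·
    (5,4)@(11, 9): e=[32,24,34] → #
    (7,10)@(15, 21): e=[0,0,90] → ·  [on edge]
  covered (11 px):
    · · · # · · · · · ·
    · · · · # · · · · ·
    · · · · # # · · · ·
    · · · · # # · · · ·
    · · · · · # · · · ·
    · · · · · # # · · ·
    · · · · · · # · · ·
    · · · · · · # · · ·
    · · · · · · · · · ·
    · · · · · · · · · ·
    · · · · · · · · · ·
T1:
  2·area = 90  (B↔C swapped to make it positive)
  edge (6, 0)→(15, 21): d=(9,21) right/bottom  bias=-1
  edge (15, 21)→(9, 17): d=(-6,-4) top-left  bias=+0
  edge (9, 17)→(6, 0): d=(-3,-17) top-left  bias=+0
    (3,1)@(7, 3): e=[6,76,8] → #
    (4,1)@(9, 3): e=[-36,84,42] → ·
    (3,2)@(7, 5): e=[24,64,2] → #
    (4,2)@(9, 5): e=[-18,72,36] → ·
    (3,3)@(7, 7): e=[42,52,-4] → ·
    (4,3)@(9, 7): e=[0,60,30] → ·  [on edge]
    (4,4)@(9, 9): e=[18,48,24] → #
    (5,4)@(11, 9): e=[-24,56,58] → ·
    (4,5)@(9, 11): e=[36,36,18] → #
    (5,5)@(11, 11): e=[-6,44,52] → ·
    (1,6)@(3, 13): e=[180,0,-90] → ·  [on edge]
    (4,6)@(9, 13): e=[54,24,12] → #
    (4,8)@(9, 17): e=[90,0,0] → #  [on edge]
    (7,10)@(15, 21): e=[0,0,90] → ·  [on edge]
  covered (12 px):
    · · · · · · · · · ·
    · · · # · · · · · ·
    · · · # · · · · · ·
    · · · · · · · · · ·
    · · · · # · · · · ·
    · · · · # · · · · ·
    · · · · # # · · · ·
    · · · · # # · · · ·
    · · · · # # # · · ·
    · · · · · · # · · ·
    · · · · · · · · · ·

Result: [[3,0],[4,1],[4,2],[5,2],[4,3],[5,3],[5,4],[5,5],[6,5],[6,6],[6,7]]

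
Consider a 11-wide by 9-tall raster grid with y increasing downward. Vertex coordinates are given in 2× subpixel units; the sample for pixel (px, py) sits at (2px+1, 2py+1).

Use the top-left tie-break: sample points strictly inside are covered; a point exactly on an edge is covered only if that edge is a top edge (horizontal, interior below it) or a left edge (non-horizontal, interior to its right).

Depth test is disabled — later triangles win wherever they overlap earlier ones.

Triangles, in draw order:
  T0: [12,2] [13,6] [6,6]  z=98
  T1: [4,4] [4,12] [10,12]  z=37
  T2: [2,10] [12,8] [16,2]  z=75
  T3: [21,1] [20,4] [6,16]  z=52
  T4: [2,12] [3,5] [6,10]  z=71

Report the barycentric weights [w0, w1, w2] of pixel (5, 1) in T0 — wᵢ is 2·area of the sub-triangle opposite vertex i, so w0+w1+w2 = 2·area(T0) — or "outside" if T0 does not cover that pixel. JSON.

T0:
  2·area = 28
  edge (12, 2)→(13, 6): d=(1,4) right/bottom  bias=-1
  edge (13, 6)→(6, 6): d=(-7,0) right/bottom  bias=-1
  edge (6, 6)→(12, 2): d=(6,-4) top-left  bias=+0
    (5,1)@(11, 3): e=[5,21,2] → #
    (6,1)@(13, 3): e=[-3,21,10] → ·
    (4,2)@(9, 5): e=[15,7,6] → #
    (6,2)@(13, 5): e=[-1,7,22] → ·
    (4,3)@(9, 7): e=[17,-7,18] → ·
    (5,3)@(11, 7): e=[9,-7,26] → ·
  covered (3 px):
    · · · · · · · · · · ·
    · · · · · # · · · · ·
    · · · · # # · · · · ·
    · · · · · · · · · · ·
    · · · · · · · · · · ·
    · · · · · · · · · · ·
    · · · · · · · · · · ·
    · · · · · · · · · · ·
    · · · · · · · · · · ·
T1:
  2·area = 48  (B↔C swapped to make it positive)
  edge (4, 4)→(10, 12): d=(6,8) right/bottom  bias=-1
  edge (10, 12)→(4, 12): d=(-6,0) right/bottom  bias=-1
  edge (4, 12)→(4, 4): d=(0,-8) top-left  bias=+0
    (2,3)@(5, 7): e=[10,30,8] → #
    (3,3)@(7, 7): e=[-6,30,24] → ·
    (2,4)@(5, 9): e=[22,18,8] → #
    (3,4)@(7, 9): e=[6,18,24] → #
    (4,4)@(9, 9): e=[-10,18,40] → ·
    (2,5)@(5, 11): e=[34,6,8] → #
    (4,5)@(9, 11): e=[2,6,40] → #
    (5,5)@(11, 11): e=[-14,6,56] → ·
    (2,6)@(5, 13): e=[46,-6,8] → ·
    (3,6)@(7, 13): e=[30,-6,24] → ·
    (4,6)@(9, 13): e=[14,-6,40] → ·
  covered (6 px):
    · · · · · · · · · · ·
    · · · · · · · · · · ·
    · · · · · · · · · · ·
    · · # · · · · · · · ·
    · · # # · · · · · · ·
    · · # # # · · · · · ·
    · · · · · · · · · · ·
    · · · · · · · · · · ·
    · · · · · · · · · · ·
T2:
  2·area = 52  (B↔C swapped to make it positive)
  edge (2, 10)→(16, 2): d=(14,-8) top-left  bias=+0
  edge (16, 2)→(12, 8): d=(-4,6) right/bottom  bias=-1
  edge (12, 8)→(2, 10): d=(-10,2) right/bottom  bias=-1
    (7,1)@(15, 3): e=[6,2,44] → #
    (8,1)@(17, 3): e=[22,-10,40] → ·
    (5,2)@(11, 5): e=[2,18,32] → #
    (6,2)@(13, 5): e=[18,6,28] → #
    (7,2)@(15, 5): e=[34,-6,24] → ·
    (4,3)@(9, 7): e=[14,22,16] → #
    (6,3)@(13, 7): e=[46,-2,8] → ·
    (8,3)@(17, 7): e=[78,-26,0] → ·  [on edge]
    (2,4)@(5, 9): e=[10,38,4] → #
    (3,4)@(7, 9): e=[26,26,0] → ·  [on edge]
    (4,4)@(9, 9): e=[42,14,-4] → ·
    (5,4)@(11, 9): e=[58,2,-8] → ·
  covered (6 px):
    · · · · · · · · · · ·
    · · · · · · · # · · ·
    · · · · · # # · · · ·
    · · · · # # · · · · ·
    · · # · · · · · · · ·
    · · · · · · · · · · ·
    · · · · · · · · · · ·
    · · · · · · · · · · ·
    · · · · · · · · · · ·
T3:
  2·area = 30
  edge (21, 1)→(20, 4): d=(-1,3) right/bottom  bias=-1
  edge (20, 4)→(6, 16): d=(-14,12) right/bottom  bias=-1
  edge (6, 16)→(21, 1): d=(15,-15) top-left  bias=+0
    (10,0)@(21, 1): e=[0,30,0] → ·  [on edge]
    (9,1)@(19, 3): e=[4,26,0] → #  [on edge]
    (10,1)@(21, 3): e=[-2,2,30] → ·
    (8,2)@(17, 5): e=[8,22,0] → #  [on edge]
    (9,2)@(19, 5): e=[2,-2,30] → ·
    (7,3)@(15, 7): e=[12,18,0] → #  [on edge]
    (8,3)@(17, 7): e=[6,-6,30] → ·
    (9,3)@(19, 7): e=[0,-30,60] → ·  [on edge]
    (6,4)@(13, 9): e=[16,14,0] → #  [on edge]
    (7,4)@(15, 9): e=[10,-10,30] → ·
    (5,5)@(11, 11): e=[20,10,0] → #  [on edge]
    (6,5)@(13, 11): e=[14,-14,30] → ·
    (4,6)@(9, 13): e=[24,6,0] → #  [on edge]
    (8,6)@(17, 13): e=[0,-90,120] → ·  [on edge]
    (3,7)@(7, 15): e=[28,2,0] → #  [on edge]
    (2,8)@(5, 17): e=[32,-2,0] → ·  [on edge]
  covered (7 px):
    · · · · · · · · · · ·
    · · · · · · · · · # ·
    · · · · · · · · # · ·
    · · · · · · · # · · ·
    · · · · · · # · · · ·
    · · · · · # · · · · ·
    · · · · # · · · · · ·
    · · · # · · · · · · ·
    · · · · · · · · · · ·
T4:
  2·area = 26
  edge (2, 12)→(3, 5): d=(1,-7) top-left  bias=+0
  edge (3, 5)→(6, 10): d=(3,5) right/bottom  bias=-1
  edge (6, 10)→(2, 12): d=(-4,2) right/bottom  bias=-1
    (1,2)@(3, 5): e=[0,0,26] → ·  [on edge]
    (1,3)@(3, 7): e=[2,6,18] → #
    (2,3)@(5, 7): e=[16,-4,14] → ·
    (1,4)@(3, 9): e=[4,12,10] → #
    (2,4)@(5, 9): e=[18,2,6] → #
    (3,4)@(7, 9): e=[32,-8,2] → ·
    (1,5)@(3, 11): e=[6,18,2] → #
    (2,5)@(5, 11): e=[20,8,-2] → ·
    (1,6)@(3, 13): e=[8,24,-6] → ·
    (4,7)@(9, 15): e=[52,0,-26] → ·  [on edge]
  covered (4 px):
    · · · · · · · · · · ·
    · · · · · · · · · · ·
    · · · · · · · · · · ·
    · # · · · · · · · · ·
    · # # · · · · · · · ·
    · # · · · · · · · · ·
    · · · · · · · · · · ·
    · · · · · · · · · · ·
    · · · · · · · · · · ·

Result: [21,2,5]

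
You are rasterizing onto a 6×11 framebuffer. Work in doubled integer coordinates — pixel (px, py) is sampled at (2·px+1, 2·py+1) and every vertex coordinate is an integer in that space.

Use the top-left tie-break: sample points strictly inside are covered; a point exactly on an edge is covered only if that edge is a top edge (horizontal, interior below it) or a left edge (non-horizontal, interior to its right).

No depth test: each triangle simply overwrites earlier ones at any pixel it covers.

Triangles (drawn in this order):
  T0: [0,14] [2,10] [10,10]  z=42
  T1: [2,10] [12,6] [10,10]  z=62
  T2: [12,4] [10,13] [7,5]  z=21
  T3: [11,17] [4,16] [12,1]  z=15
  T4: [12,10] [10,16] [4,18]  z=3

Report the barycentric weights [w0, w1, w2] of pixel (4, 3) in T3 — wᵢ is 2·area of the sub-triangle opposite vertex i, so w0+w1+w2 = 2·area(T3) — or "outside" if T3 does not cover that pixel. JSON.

T0:
  2·area = 32
  edge (0, 14)→(2, 10): d=(2,-4) top-left  bias=+0
  edge (2, 10)→(10, 10): d=(8,0) top-left  bias=+0
  edge (10, 10)→(0, 14): d=(-10,4) right/bottom  bias=-1
    (1,5)@(3, 11): e=[6,8,18] → X
    (2,5)@(5, 11): e=[14,8,10] → X
    (3,5)@(7, 11): e=[22,8,2] → X
    (4,5)@(9, 11): e=[30,8,-6] → .
    (0,6)@(1, 13): e=[2,24,6] → X
    (1,6)@(3, 13): e=[10,24,-2] → .
    (2,6)@(5, 13): e=[18,24,-10] → .
    (3,6)@(7, 13): e=[26,24,-18] → .
    (0,7)@(1, 15): e=[6,40,-14] → .
  covered (4 px):
    . . . . . .
    . . . . . .
    . . . . . .
    . . . . . .
    . . . . . .
    . X X X . .
    X . . . . .
    . . . . . .
    . . . . . .
    . . . . . .
    . . . . . .
T1:
  2·area = 32
  edge (2, 10)→(12, 6): d=(10,-4) top-left  bias=+0
  edge (12, 6)→(10, 10): d=(-2,4) right/bottom  bias=-1
  edge (10, 10)→(2, 10): d=(-8,0) right/bottom  bias=-1
    (5,3)@(11, 7): e=[6,2,24] → X
    (2,4)@(5, 9): e=[2,22,8] → X
    (3,4)@(7, 9): e=[10,14,8] → X
    (4,4)@(9, 9): e=[18,6,8] → X
    (5,4)@(11, 9): e=[26,-2,8] → .
    (2,5)@(5, 11): e=[22,18,-8] → .
    (3,5)@(7, 11): e=[30,10,-8] → .
    (4,5)@(9, 11): e=[38,2,-8] → .
  covered (4 px):
    . . . . . .
    . . . . . .
    . . . . . .
    . . . . . X
    . . X X X .
    . . . . . .
    . . . . . .
    . . . . . .
    . . . . . .
    . . . . . .
    . . . . . .
T2:
  2·area = 43
  edge (12, 4)→(10, 13): d=(-2,9) right/bottom  bias=-1
  edge (10, 13)→(7, 5): d=(-3,-8) top-left  bias=+0
  edge (7, 5)→(12, 4): d=(5,-1) top-left  bias=+0
    (3,2)@(7, 5): e=[43,0,0] → X  [on edge]
    (4,2)@(9, 5): e=[25,16,2] → X
    (5,2)@(11, 5): e=[7,32,4] → X
    (3,3)@(7, 7): e=[39,-6,10] → .
    (4,3)@(9, 7): e=[21,10,12] → X
    (4,4)@(9, 9): e=[17,4,22] → X
    (5,4)@(11, 9): e=[-1,20,24] → .
    (4,5)@(9, 11): e=[13,-2,32] → .
  covered (6 px):
    . . . . . .
    . . . . . .
    . . . X X X
    . . . . X X
    . . . . X .
    . . . . . .
    . . . . . .
    . . . . . .
    . . . . . .
    . . . . . .
    . . . . . .
T3:
  2·area = 113
  edge (11, 17)→(4, 16): d=(-7,-1) top-left  bias=+0
  edge (4, 16)→(12, 1): d=(8,-15) top-left  bias=+0
  edge (12, 1)→(11, 17): d=(-1,16) right/bottom  bias=-1
    (5,1)@(11, 3): e=[98,1,14] → X
    (5,2)@(11, 5): e=[84,17,12] → X
    (4,3)@(9, 7): e=[68,3,42] → X
    (4,4)@(9, 9): e=[54,19,40] → X
    (3,5)@(7, 11): e=[38,5,70] → X
    (3,6)@(7, 13): e=[24,21,68] → X
    (2,7)@(5, 15): e=[8,7,98] → X
    (2,8)@(5, 17): e=[-6,23,96] → .
    (3,8)@(7, 17): e=[-4,53,64] → .
    (4,8)@(9, 17): e=[-2,83,32] → .
    (5,8)@(11, 17): e=[0,113,0] → .  [on edge]
  covered (16 px):
    . . . . . .
    . . . . . X
    . . . . . X
    . . . . X X
    . . . . X X
    . . . X X X
    . . . X X X
    . . X X X X
    . . . . . .
    . . . . . .
    . . . . . .
T4:
  2·area = 32
  edge (12, 10)→(10, 16): d=(-2,6) right/bottom  bias=-1
  edge (10, 16)→(4, 18): d=(-6,2) right/bottom  bias=-1
  edge (4, 18)→(12, 10): d=(8,-8) top-left  bias=+0
    (5,5)@(11, 11): e=[4,28,0] → X  [on edge]
    (4,6)@(9, 13): e=[12,20,0] → X  [on edge]
    (5,6)@(11, 13): e=[0,16,16] → .  [on edge]
    (3,7)@(7, 15): e=[20,12,0] → X  [on edge]
    (5,7)@(11, 15): e=[-4,4,32] → .
    (2,8)@(5, 17): e=[28,4,0] → X  [on edge]
    (3,8)@(7, 17): e=[16,0,16] → .  [on edge]
    (4,8)@(9, 17): e=[4,-4,32] → .
    (0,9)@(1, 19): e=[48,0,-16] → .  [on edge]
    (1,9)@(3, 19): e=[36,-4,0] → .  [on edge]
    (2,9)@(5, 19): e=[24,-8,16] → .
    (4,9)@(9, 19): e=[0,-16,48] → .  [on edge]
    (0,10)@(1, 21): e=[44,-12,0] → .  [on edge]
  covered (5 px):
    . . . . . .
    . . . . . .
    . . . . . .
    . . . . . .
    . . . . . .
    . . . . . X
    . . . . X .
    . . . X X .
    . . X . . .
    . . . . . .
    . . . . . .

Final: [3,42,68]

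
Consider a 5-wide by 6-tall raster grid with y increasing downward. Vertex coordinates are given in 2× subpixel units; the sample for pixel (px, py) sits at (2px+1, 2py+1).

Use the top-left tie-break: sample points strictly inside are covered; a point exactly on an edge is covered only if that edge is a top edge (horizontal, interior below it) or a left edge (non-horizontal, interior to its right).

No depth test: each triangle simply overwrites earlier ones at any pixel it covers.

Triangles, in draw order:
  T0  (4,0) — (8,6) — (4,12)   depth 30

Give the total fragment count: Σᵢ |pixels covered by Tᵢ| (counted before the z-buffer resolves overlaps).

T0:
  2·area = 48
  edge (4, 0)→(8, 6): d=(4,6) right/bottom  bias=-1
  edge (8, 6)→(4, 12): d=(-4,6) right/bottom  bias=-1
  edge (4, 12)→(4, 0): d=(0,-12) top-left  bias=+0
    (2,1)@(5, 3): e=[6,30,12] → █
    (3,1)@(7, 3): e=[-6,18,36] → ·
    (2,2)@(5, 5): e=[14,22,12] → █
    (3,2)@(7, 5): e=[2,10,36] → █
    (4,2)@(9, 5): e=[-10,-2,60] → ·
    (2,3)@(5, 7): e=[22,14,12] → █
    (4,3)@(9, 7): e=[-2,-10,60] → ·
    (2,4)@(5, 9): e=[30,6,12] → █
    (3,4)@(7, 9): e=[18,-6,36] → ·
    (2,5)@(5, 11): e=[38,-2,12] → ·
  covered (6 px):
    · · · · ·
    · · █ · ·
    · · █ █ ·
    · · █ █ ·
    · · █ · ·
    · · · · ·

Answer: 6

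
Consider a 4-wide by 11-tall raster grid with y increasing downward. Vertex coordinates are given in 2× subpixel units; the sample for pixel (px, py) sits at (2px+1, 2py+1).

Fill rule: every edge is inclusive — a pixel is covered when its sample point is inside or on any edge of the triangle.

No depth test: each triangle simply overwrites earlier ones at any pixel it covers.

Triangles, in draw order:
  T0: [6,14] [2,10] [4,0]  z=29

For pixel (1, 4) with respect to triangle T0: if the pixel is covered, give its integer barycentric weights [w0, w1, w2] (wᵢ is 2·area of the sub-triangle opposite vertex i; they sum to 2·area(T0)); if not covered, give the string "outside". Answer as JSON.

T0:
  2·area = 48
  edge (6, 14)→(2, 10): d=(-4,-4) inclusive
  edge (2, 10)→(4, 0): d=(2,-10) inclusive
  edge (4, 0)→(6, 14): d=(2,14) inclusive
    (1,2)@(3, 5): e=[24,0,24] → █  [on edge]
    (2,2)@(5, 5): e=[32,20,-4] → ·
    (1,3)@(3, 7): e=[16,4,28] → █
    (2,3)@(5, 7): e=[24,24,0] → █  [on edge]
    (3,3)@(7, 7): e=[32,44,-28] → ·
    (0,4)@(1, 9): e=[0,-12,60] → ·  [on edge]
    (1,4)@(3, 9): e=[8,8,32] → █
    (3,4)@(7, 9): e=[24,48,-24] → ·
    (1,5)@(3, 11): e=[0,12,36] → █  [on edge]
    (3,5)@(7, 11): e=[16,52,-20] → ·
    (1,6)@(3, 13): e=[-8,16,40] → ·
    (2,6)@(5, 13): e=[0,36,12] → █  [on edge]
    (0,7)@(1, 15): e=[-24,0,72] → ·  [on edge]
    (3,7)@(7, 15): e=[0,60,-12] → ·  [on edge]
    (3,10)@(7, 21): e=[-24,72,0] → ·  [on edge]
  covered (8 px):
    · · · ·
    · · · ·
    · █ · ·
    · █ █ ·
    · █ █ ·
    · █ █ ·
    · · █ ·
    · · · ·
    · · · ·
    · · · ·
    · · · ·

Result: [8,32,8]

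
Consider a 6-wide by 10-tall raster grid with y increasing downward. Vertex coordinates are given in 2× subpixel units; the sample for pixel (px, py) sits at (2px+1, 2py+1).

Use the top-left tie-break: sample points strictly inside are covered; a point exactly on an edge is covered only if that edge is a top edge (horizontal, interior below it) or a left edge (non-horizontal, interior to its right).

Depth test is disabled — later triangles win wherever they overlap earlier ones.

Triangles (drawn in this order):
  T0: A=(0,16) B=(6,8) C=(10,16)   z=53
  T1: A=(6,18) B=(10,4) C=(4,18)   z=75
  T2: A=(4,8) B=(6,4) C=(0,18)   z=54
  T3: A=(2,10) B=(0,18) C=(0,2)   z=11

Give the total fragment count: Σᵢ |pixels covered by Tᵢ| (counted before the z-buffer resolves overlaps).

T0:
  2·area = 80
  edge (0, 16)→(6, 8): d=(6,-8) top-left  bias=+0
  edge (6, 8)→(10, 16): d=(4,8) right/bottom  bias=-1
  edge (10, 16)→(0, 16): d=(-10,0) right/bottom  bias=-1
    (2,5)@(5, 11): e=[10,20,50] → X
    (3,5)@(7, 11): e=[26,4,50] → X
    (4,5)@(9, 11): e=[42,-12,50] → .
    (1,6)@(3, 13): e=[6,44,30] → X
    (4,6)@(9, 13): e=[54,-4,30] → .
    (0,7)@(1, 15): e=[2,68,10] → X
    (4,7)@(9, 15): e=[66,4,10] → X
    (5,7)@(11, 15): e=[82,-12,10] → .
    (0,8)@(1, 17): e=[14,76,-10] → .
    (1,8)@(3, 17): e=[30,60,-10] → .
    (2,8)@(5, 17): e=[46,44,-10] → .
    (3,8)@(7, 17): e=[62,28,-10] → .
  covered (10 px):
    . . . . . .
    . . . . . .
    . . . . . .
    . . . . . .
    . . . . . .
    . . X X . .
    . X X X . .
    X X X X X .
    . . . . . .
    . . . . . .
T1:
  2·area = 28  (B↔C swapped to make it positive)
  edge (6, 18)→(4, 18): d=(-2,0) right/bottom  bias=-1
  edge (4, 18)→(10, 4): d=(6,-14) top-left  bias=+0
  edge (10, 4)→(6, 18): d=(-4,14) right/bottom  bias=-1
    (4,3)@(9, 7): e=[22,4,2] → X
    (5,3)@(11, 7): e=[22,32,-26] → .
    (4,4)@(9, 9): e=[18,16,-6] → .
    (3,5)@(7, 11): e=[14,0,14] → X  [on edge]
    (4,5)@(9, 11): e=[14,28,-14] → .
    (3,6)@(7, 13): e=[10,12,6] → X
    (4,6)@(9, 13): e=[10,40,-22] → .
    (3,7)@(7, 15): e=[6,24,-2] → .
    (2,8)@(5, 17): e=[2,8,18] → X
    (3,8)@(7, 17): e=[2,36,-10] → .
    (2,9)@(5, 19): e=[-2,20,10] → .
  covered (4 px):
    . . . . . .
    . . . . . .
    . . . . . .
    . . . . X .
    . . . . . .
    . . . X . .
    . . . X . .
    . . . . . .
    . . X . . .
    . . . . . .
T2:
  2·area = 4
  edge (4, 8)→(6, 4): d=(2,-4) top-left  bias=+0
  edge (6, 4)→(0, 18): d=(-6,14) right/bottom  bias=-1
  edge (0, 18)→(4, 8): d=(4,-10) top-left  bias=+0
    (1,5)@(3, 11): e=[2,0,2] → .  [on edge]
  covered (0 px):
    . . . . . .
    . . . . . .
    . . . . . .
    . . . . . .
    . . . . . .
    . . . . . .
    . . . . . .
    . . . . . .
    . . . . . .
    . . . . . .
T3:
  2·area = 32
  edge (2, 10)→(0, 18): d=(-2,8) right/bottom  bias=-1
  edge (0, 18)→(0, 2): d=(0,-16) top-left  bias=+0
  edge (0, 2)→(2, 10): d=(2,8) right/bottom  bias=-1
    (0,3)@(1, 7): e=[14,16,2] → X
    (1,3)@(3, 7): e=[-2,48,-14] → .
    (0,4)@(1, 9): e=[10,16,6] → X
    (1,4)@(3, 9): e=[-6,48,-10] → .
    (0,5)@(1, 11): e=[6,16,10] → X
    (1,5)@(3, 11): e=[-10,48,-6] → .
    (0,6)@(1, 13): e=[2,16,14] → X
    (1,6)@(3, 13): e=[-14,48,-2] → .
    (0,7)@(1, 15): e=[-2,16,18] → .
  covered (4 px):
    . . . . . .
    . . . . . .
    . . . . . .
    X . . . . .
    X . . . . .
    X . . . . .
    X . . . . .
    . . . . . .
    . . . . . .
    . . . . . .

Answer: 18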